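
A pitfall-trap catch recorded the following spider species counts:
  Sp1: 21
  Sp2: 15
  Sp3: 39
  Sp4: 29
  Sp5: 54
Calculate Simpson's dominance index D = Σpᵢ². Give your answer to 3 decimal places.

Total N = 21+15+39+29+54 = 158, so the proportions are 0.13291, 0.09494, 0.24684, 0.18354, 0.34177 (working shown to 5 dp, full precision carried).
D = 0.13291² + 0.09494² + 0.24684² + 0.18354² + 0.34177² = 0.01767 + 0.00901 + 0.06093 + 0.03369 + 0.11681 = 0.23810.
To 3 decimal places, D = 0.238.

0.238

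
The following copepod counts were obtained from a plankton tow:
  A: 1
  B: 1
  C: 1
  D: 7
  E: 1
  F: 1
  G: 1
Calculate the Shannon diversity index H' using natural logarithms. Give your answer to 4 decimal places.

1.5172

Total N = 1+1+1+7+1+1+1 = 13, so the proportions are 0.076923, 0.076923, 0.076923, 0.538462, 0.076923, 0.076923, 0.076923 (working shown to 6 dp, full precision carried).
Each pᵢ ln pᵢ term: 0.076923×(-2.564949)=-0.197304, 0.076923×(-2.564949)=-0.197304, 0.076923×(-2.564949)=-0.197304, 0.538462×(-0.619039)=-0.333329, 0.076923×(-2.564949)=-0.197304, 0.076923×(-2.564949)=-0.197304, 0.076923×(-2.564949)=-0.197304.
Sum = -1.517152, so H' = 1.5172.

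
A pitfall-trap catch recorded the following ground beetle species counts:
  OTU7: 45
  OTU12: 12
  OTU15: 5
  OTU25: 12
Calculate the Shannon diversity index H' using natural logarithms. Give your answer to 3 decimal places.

1.075

Total N = 45+12+5+12 = 74, so the proportions are 0.60811, 0.16216, 0.06757, 0.16216 (working shown to 5 dp, full precision carried).
Each pᵢ ln pᵢ term: 0.60811×(-0.49740)=-0.30247, 0.16216×(-1.81916)=-0.29500, 0.06757×(-2.69463)=-0.18207, 0.16216×(-1.81916)=-0.29500.
Sum = -1.07454, so H' = 1.075.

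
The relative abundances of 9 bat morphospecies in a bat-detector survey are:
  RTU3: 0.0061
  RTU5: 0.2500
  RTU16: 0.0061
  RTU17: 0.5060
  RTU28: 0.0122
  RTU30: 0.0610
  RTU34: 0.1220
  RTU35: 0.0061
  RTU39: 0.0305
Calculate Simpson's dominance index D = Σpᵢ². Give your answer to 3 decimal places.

D = 0.0061² + 0.25² + 0.0061² + 0.506² + 0.0122² + 0.061² + 0.122² + 0.0061² + 0.0305² = 0.00004 + 0.06250 + 0.00004 + 0.25604 + 0.00015 + 0.00372 + 0.01488 + 0.00004 + 0.00093 = 0.33833 (working shown to 5 dp, full precision carried).
To 3 decimal places, D = 0.338.

0.338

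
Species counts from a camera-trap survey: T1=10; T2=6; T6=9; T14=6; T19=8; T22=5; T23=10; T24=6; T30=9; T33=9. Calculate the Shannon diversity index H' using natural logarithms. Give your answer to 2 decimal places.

Total N = 10+6+9+6+8+5+10+6+9+9 = 78, so the proportions are 0.1282, 0.0769, 0.1154, 0.0769, 0.1026, 0.0641, 0.1282, 0.0769, 0.1154, 0.1154 (working shown to 4 dp, full precision carried).
Each pᵢ ln pᵢ term: 0.1282×(-2.0541)=-0.2633, 0.0769×(-2.5649)=-0.1973, 0.1154×(-2.1595)=-0.2492, 0.0769×(-2.5649)=-0.1973, 0.1026×(-2.2773)=-0.2336, 0.0641×(-2.7473)=-0.1761, 0.1282×(-2.0541)=-0.2633, 0.0769×(-2.5649)=-0.1973, 0.1154×(-2.1595)=-0.2492, 0.1154×(-2.1595)=-0.2492.
Sum = -2.2758, so H' = 2.28.

2.28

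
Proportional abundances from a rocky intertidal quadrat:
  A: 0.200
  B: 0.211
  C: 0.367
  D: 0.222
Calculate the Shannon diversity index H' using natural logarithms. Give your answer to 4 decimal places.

1.3522

Each pᵢ ln pᵢ term (working shown to 6 dp, full precision carried): 0.2×(-1.609438)=-0.321888, 0.211×(-1.555897)=-0.328294, 0.367×(-1.002393)=-0.367878, 0.222×(-1.505078)=-0.334127.
Sum = -1.352188, so H' = 1.3522.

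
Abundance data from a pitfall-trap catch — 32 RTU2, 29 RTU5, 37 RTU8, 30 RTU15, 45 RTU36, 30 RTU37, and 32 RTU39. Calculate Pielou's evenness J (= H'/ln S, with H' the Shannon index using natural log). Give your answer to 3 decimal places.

Total N = 32+29+37+30+45+30+32 = 235, so the proportions are 0.13617, 0.1234, 0.15745, 0.12766, 0.19149, 0.12766, 0.13617 (working shown to 5 dp, full precision carried).
H' = −Σ pᵢ ln pᵢ = −((-0.27150) + (-0.25820) + (-0.29107) + (-0.26277) + (-0.31652) + (-0.26277) + (-0.27150)) = 1.93433.
With S = 7 species, ln S = 1.94591, so J = 1.93433/1.94591 = 0.99405, i.e. 0.994 to 3 decimal places.

0.994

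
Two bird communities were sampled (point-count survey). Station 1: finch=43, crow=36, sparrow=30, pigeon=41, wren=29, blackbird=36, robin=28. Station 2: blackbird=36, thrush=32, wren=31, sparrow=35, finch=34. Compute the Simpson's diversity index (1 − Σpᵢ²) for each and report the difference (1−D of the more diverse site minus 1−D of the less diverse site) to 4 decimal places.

0.0542

Station 1: N=243, proportions 0.1769547, 0.1481481, 0.1234568, 0.1687243, 0.1193416, 0.1481481, 0.1152263, giving 1−D = 0.8535623 (working shown to 7 dp, full precision carried).
Station 2: N=168, proportions 0.2142857, 0.1904762, 0.1845238, 0.2083333, 0.202381, giving 1−D = 0.7993906.
Difference = |0.8535623 − 0.7993906| = 0.0541717, i.e. 0.0542 to 4 decimal places.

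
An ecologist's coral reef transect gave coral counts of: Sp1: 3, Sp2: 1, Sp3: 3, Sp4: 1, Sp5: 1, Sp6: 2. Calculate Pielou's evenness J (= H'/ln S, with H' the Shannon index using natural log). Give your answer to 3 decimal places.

0.934

Total N = 3+1+3+1+1+2 = 11, so the proportions are 0.27273, 0.09091, 0.27273, 0.09091, 0.09091, 0.18182 (working shown to 5 dp, full precision carried).
H' = −Σ pᵢ ln pᵢ = −((-0.35435) + (-0.21799) + (-0.35435) + (-0.21799) + (-0.21799) + (-0.30995)) = 1.67263.
With S = 6 species, ln S = 1.79176, so J = 1.67263/1.79176 = 0.93351, i.e. 0.934 to 3 decimal places.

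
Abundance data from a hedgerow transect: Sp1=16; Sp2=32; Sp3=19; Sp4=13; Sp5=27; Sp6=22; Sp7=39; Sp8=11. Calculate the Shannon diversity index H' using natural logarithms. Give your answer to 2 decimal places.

Total N = 16+32+19+13+27+22+39+11 = 179, so the proportions are 0.0894, 0.1788, 0.1061, 0.0726, 0.1508, 0.1229, 0.2179, 0.0615 (working shown to 4 dp, full precision carried).
Each pᵢ ln pᵢ term: 0.0894×(-2.4148)=-0.2158, 0.1788×(-1.7216)=-0.3078, 0.1061×(-2.2429)=-0.2381, 0.0726×(-2.6224)=-0.1905, 0.1508×(-1.8915)=-0.2853, 0.1229×(-2.0963)=-0.2577, 0.2179×(-1.5238)=-0.3320, 0.0615×(-2.7895)=-0.1714.
Sum = -1.9986, so H' = 2.00.

2.00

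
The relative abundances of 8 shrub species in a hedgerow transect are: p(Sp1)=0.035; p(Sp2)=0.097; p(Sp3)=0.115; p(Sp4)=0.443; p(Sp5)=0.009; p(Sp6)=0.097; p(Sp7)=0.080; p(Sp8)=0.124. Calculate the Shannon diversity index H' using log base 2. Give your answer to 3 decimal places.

Each pᵢ log₂ pᵢ term (working shown to 5 dp, full precision carried): 0.035×(-4.83650)=-0.16928, 0.097×(-3.36587)=-0.32649, 0.115×(-3.12029)=-0.35883, 0.443×(-1.17462)=-0.52036, 0.009×(-6.79586)=-0.06116, 0.097×(-3.36587)=-0.32649, 0.08×(-3.64386)=-0.29151, 0.124×(-3.01159)=-0.37344.
Sum = -2.42756, so H' = 2.428.

2.428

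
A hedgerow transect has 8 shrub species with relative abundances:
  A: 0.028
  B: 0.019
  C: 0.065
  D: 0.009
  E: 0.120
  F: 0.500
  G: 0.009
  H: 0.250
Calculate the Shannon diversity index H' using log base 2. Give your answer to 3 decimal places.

Each pᵢ log₂ pᵢ term (working shown to 5 dp, full precision carried): 0.028×(-5.15843)=-0.14444, 0.019×(-5.71786)=-0.10864, 0.065×(-3.94342)=-0.25632, 0.009×(-6.79586)=-0.06116, 0.12×(-3.05889)=-0.36707, 0.5×(-1.00000)=-0.50000, 0.009×(-6.79586)=-0.06116, 0.25×(-2.00000)=-0.50000.
Sum = -1.99879, so H' = 1.999.

1.999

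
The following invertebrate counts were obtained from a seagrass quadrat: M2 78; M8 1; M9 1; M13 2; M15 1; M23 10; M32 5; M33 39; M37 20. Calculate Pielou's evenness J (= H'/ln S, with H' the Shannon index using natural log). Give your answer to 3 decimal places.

0.634

Total N = 78+1+1+2+1+10+5+39+20 = 157, so the proportions are 0.49682, 0.00637, 0.00637, 0.01274, 0.00637, 0.06369, 0.03185, 0.24841, 0.12739 (working shown to 5 dp, full precision carried).
H' = −Σ pᵢ ln pᵢ = −((-0.34754) + (-0.03221) + (-0.03221) + (-0.05558) + (-0.03221) + (-0.17539) + (-0.10977) + (-0.34595) + (-0.26249)) = 1.39334.
With S = 9 species, ln S = 2.19722, so J = 1.39334/2.19722 = 0.63414, i.e. 0.634 to 3 decimal places.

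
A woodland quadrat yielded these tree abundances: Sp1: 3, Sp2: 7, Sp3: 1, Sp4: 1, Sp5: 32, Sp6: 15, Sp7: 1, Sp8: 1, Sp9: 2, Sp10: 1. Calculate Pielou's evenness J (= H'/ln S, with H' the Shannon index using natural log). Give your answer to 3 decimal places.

0.654

Total N = 3+7+1+1+32+15+1+1+2+1 = 64, so the proportions are 0.04688, 0.10938, 0.01562, 0.01562, 0.5, 0.23438, 0.01562, 0.01562, 0.03125, 0.01562 (working shown to 5 dp, full precision carried).
H' = −Σ pᵢ ln pᵢ = −((-0.14345) + (-0.24204) + (-0.06498) + (-0.06498) + (-0.34657) + (-0.34004) + (-0.06498) + (-0.06498) + (-0.10830) + (-0.06498)) = 1.50532.
With S = 10 species, ln S = 2.30259, so J = 1.50532/2.30259 = 0.65375, i.e. 0.654 to 3 decimal places.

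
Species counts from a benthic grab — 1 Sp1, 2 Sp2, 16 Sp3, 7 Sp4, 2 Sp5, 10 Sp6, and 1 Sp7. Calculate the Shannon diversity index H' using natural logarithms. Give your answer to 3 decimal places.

1.515

Total N = 1+2+16+7+2+10+1 = 39, so the proportions are 0.02564, 0.05128, 0.41026, 0.17949, 0.05128, 0.25641, 0.02564 (working shown to 5 dp, full precision carried).
Each pᵢ ln pᵢ term: 0.02564×(-3.66356)=-0.09394, 0.05128×(-2.97041)=-0.15233, 0.41026×(-0.89097)=-0.36553, 0.17949×(-1.71765)=-0.30830, 0.05128×(-2.97041)=-0.15233, 0.25641×(-1.36098)=-0.34897, 0.02564×(-3.66356)=-0.09394.
Sum = -1.51532, so H' = 1.515.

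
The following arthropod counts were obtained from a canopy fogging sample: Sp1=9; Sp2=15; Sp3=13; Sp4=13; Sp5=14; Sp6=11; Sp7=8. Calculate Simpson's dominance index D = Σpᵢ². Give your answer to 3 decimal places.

Total N = 9+15+13+13+14+11+8 = 83, so the proportions are 0.10843, 0.18072, 0.15663, 0.15663, 0.16867, 0.13253, 0.09639 (working shown to 5 dp, full precision carried).
D = 0.10843² + 0.18072² + 0.15663² + 0.15663² + 0.16867² + 0.13253² + 0.09639² = 0.01176 + 0.03266 + 0.02453 + 0.02453 + 0.02845 + 0.01756 + 0.00929 = 0.14879.
To 3 decimal places, D = 0.149.

0.149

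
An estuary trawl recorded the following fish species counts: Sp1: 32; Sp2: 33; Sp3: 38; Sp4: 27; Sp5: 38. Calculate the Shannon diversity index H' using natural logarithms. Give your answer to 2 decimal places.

Total N = 32+33+38+27+38 = 168, so the proportions are 0.1905, 0.1964, 0.2262, 0.1607, 0.2262 (working shown to 4 dp, full precision carried).
Each pᵢ ln pᵢ term: 0.1905×(-1.6582)=-0.3159, 0.1964×(-1.6275)=-0.3197, 0.2262×(-1.4864)=-0.3362, 0.1607×(-1.8281)=-0.2938, 0.2262×(-1.4864)=-0.3362.
Sum = -1.6017, so H' = 1.60.

1.60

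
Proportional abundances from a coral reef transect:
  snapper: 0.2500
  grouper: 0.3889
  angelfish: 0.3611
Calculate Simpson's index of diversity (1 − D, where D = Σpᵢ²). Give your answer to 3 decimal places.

D = 0.25² + 0.3889² + 0.3611² = 0.06250 + 0.15124 + 0.13039 = 0.34414 (working shown to 5 dp, full precision carried).
So 1 − D = 0.65586, i.e. 0.656 to 3 decimal places.

0.656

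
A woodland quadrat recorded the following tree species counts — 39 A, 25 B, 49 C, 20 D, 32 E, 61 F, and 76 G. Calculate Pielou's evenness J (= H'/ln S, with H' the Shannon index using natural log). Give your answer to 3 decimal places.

Total N = 39+25+49+20+32+61+76 = 302, so the proportions are 0.12914, 0.08278, 0.16225, 0.06623, 0.10596, 0.20199, 0.25166 (working shown to 5 dp, full precision carried).
H' = −Σ pᵢ ln pᵢ = −((-0.26433) + (-0.20625) + (-0.29507) + (-0.17978) + (-0.23785) + (-0.32309) + (-0.34721)) = 1.85358.
With S = 7 species, ln S = 1.94591, so J = 1.85358/1.94591 = 0.95255, i.e. 0.953 to 3 decimal places.

0.953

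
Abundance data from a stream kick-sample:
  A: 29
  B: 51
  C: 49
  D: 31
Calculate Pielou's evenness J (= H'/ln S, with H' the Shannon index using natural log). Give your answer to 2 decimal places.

Total N = 29+51+49+31 = 160, so the proportions are 0.1812, 0.3187, 0.3063, 0.1938 (working shown to 4 dp, full precision carried).
H' = −Σ pᵢ ln pᵢ = −((-0.3096) + (-0.3644) + (-0.3624) + (-0.3180)) = 1.3544.
With S = 4 species, ln S = 1.3863, so J = 1.3544/1.3863 = 0.9770, i.e. 0.98 to 2 decimal places.

0.98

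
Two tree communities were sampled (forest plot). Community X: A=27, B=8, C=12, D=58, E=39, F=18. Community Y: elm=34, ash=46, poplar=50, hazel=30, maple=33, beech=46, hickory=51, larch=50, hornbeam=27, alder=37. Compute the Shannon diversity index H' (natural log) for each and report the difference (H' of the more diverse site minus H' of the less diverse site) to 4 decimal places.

Community X: N=162, proportions 0.166667, 0.049383, 0.074074, 0.358025, 0.240741, 0.111111, giving H' = 1.594675 (working shown to 6 dp, full precision carried).
Community Y: N=404, proportions 0.084158, 0.113861, 0.123762, 0.074257, 0.081683, 0.113861, 0.126238, 0.123762, 0.066832, 0.091584, giving H' = 2.278967.
Difference = |1.594675 − 2.278967| = 0.684292, i.e. 0.6843 to 4 decimal places.

0.6843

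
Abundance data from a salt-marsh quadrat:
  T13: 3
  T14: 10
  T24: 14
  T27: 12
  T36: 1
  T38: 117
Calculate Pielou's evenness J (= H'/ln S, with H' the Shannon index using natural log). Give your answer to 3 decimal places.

0.510

Total N = 3+10+14+12+1+117 = 157, so the proportions are 0.01911, 0.06369, 0.08917, 0.07643, 0.00637, 0.74522 (working shown to 5 dp, full precision carried).
H' = −Σ pᵢ ln pᵢ = −((-0.07562) + (-0.17539) + (-0.21555) + (-0.19654) + (-0.03221) + (-0.21915)) = 0.91445.
With S = 6 species, ln S = 1.79176, so J = 0.91445/1.79176 = 0.51037, i.e. 0.510 to 3 decimal places.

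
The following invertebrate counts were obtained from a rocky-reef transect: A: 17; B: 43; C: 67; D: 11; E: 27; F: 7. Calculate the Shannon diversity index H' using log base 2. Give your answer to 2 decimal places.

Total N = 17+43+67+11+27+7 = 172, so the proportions are 0.0988, 0.25, 0.3895, 0.064, 0.157, 0.0407 (working shown to 4 dp, full precision carried).
Each pᵢ log₂ pᵢ term: 0.0988×(-3.3388)=-0.3300, 0.25×(-2.0000)=-0.5000, 0.3895×(-1.3602)=-0.5298, 0.064×(-3.9668)=-0.2537, 0.157×(-2.6714)=-0.4193, 0.0407×(-4.6189)=-0.1880.
Sum = -2.2208, so H' = 2.22.

2.22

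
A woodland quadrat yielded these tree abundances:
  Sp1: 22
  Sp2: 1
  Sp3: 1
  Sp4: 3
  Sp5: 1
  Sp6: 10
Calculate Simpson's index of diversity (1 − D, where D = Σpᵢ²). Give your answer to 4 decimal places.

0.5873

Total N = 22+1+1+3+1+10 = 38, so the proportions are 0.578947, 0.026316, 0.026316, 0.078947, 0.026316, 0.263158 (working shown to 6 dp, full precision carried).
D = 0.578947² + 0.026316² + 0.026316² + 0.078947² + 0.026316² + 0.263158² = 0.335180 + 0.000693 + 0.000693 + 0.006233 + 0.000693 + 0.069252 = 0.412742.
So 1 − D = 0.587258, i.e. 0.5873 to 4 decimal places.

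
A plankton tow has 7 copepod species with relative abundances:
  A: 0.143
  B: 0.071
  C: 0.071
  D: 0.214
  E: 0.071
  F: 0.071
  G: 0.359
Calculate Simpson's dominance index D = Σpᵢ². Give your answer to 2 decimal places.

0.22

D = 0.143² + 0.071² + 0.071² + 0.214² + 0.071² + 0.071² + 0.359² = 0.0204 + 0.0050 + 0.0050 + 0.0458 + 0.0050 + 0.0050 + 0.1289 = 0.2153 (working shown to 4 dp, full precision carried).
To 2 decimal places, D = 0.22.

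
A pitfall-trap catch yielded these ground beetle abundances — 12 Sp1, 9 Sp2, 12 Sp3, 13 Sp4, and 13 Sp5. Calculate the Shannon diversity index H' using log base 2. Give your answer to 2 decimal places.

2.31

Total N = 12+9+12+13+13 = 59, so the proportions are 0.2034, 0.1525, 0.2034, 0.2203, 0.2203 (working shown to 4 dp, full precision carried).
Each pᵢ log₂ pᵢ term: 0.2034×(-2.2977)=-0.4673, 0.1525×(-2.7127)=-0.4138, 0.2034×(-2.2977)=-0.4673, 0.2203×(-2.1822)=-0.4808, 0.2203×(-2.1822)=-0.4808.
Sum = -2.3101, so H' = 2.31.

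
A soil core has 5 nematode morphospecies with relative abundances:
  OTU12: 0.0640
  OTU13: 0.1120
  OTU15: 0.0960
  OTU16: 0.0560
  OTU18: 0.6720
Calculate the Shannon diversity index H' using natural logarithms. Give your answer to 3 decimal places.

1.075

Each pᵢ ln pᵢ term (working shown to 5 dp, full precision carried): 0.064×(-2.74887)=-0.17593, 0.112×(-2.18926)=-0.24520, 0.096×(-2.34341)=-0.22497, 0.056×(-2.88240)=-0.16141, 0.672×(-0.39750)=-0.26712.
Sum = -1.07462, so H' = 1.075.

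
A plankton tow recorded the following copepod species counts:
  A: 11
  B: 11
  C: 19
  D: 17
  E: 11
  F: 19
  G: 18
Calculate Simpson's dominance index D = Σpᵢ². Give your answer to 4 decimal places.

Total N = 11+11+19+17+11+19+18 = 106, so the proportions are 0.103774, 0.103774, 0.179245, 0.160377, 0.103774, 0.179245, 0.169811 (working shown to 6 dp, full precision carried).
D = 0.103774² + 0.103774² + 0.179245² + 0.160377² + 0.103774² + 0.179245² + 0.169811² = 0.010769 + 0.010769 + 0.032129 + 0.025721 + 0.010769 + 0.032129 + 0.028836 = 0.151121.
To 4 decimal places, D = 0.1511.

0.1511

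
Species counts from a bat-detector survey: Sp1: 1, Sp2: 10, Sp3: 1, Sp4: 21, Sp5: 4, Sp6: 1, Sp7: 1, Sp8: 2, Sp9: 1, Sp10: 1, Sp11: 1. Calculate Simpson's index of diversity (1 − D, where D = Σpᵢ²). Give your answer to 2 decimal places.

0.71

Total N = 1+10+1+21+4+1+1+2+1+1+1 = 44, so the proportions are 0.0227, 0.2273, 0.0227, 0.4773, 0.0909, 0.0227, 0.0227, 0.0455, 0.0227, 0.0227, 0.0227 (working shown to 4 dp, full precision carried).
D = 0.0227² + 0.2273² + 0.0227² + 0.4773² + 0.0909² + 0.0227² + 0.0227² + 0.0455² + 0.0227² + 0.0227² + 0.0227² = 0.0005 + 0.0517 + 0.0005 + 0.2278 + 0.0083 + 0.0005 + 0.0005 + 0.0021 + 0.0005 + 0.0005 + 0.0005 = 0.2934.
So 1 − D = 0.7066, i.e. 0.71 to 2 decimal places.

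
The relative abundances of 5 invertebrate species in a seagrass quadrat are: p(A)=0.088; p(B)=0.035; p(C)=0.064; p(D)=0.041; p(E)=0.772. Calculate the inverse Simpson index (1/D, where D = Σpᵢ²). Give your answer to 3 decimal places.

1.637

D = 0.088² + 0.035² + 0.064² + 0.041² + 0.772² = 0.007744 + 0.001225 + 0.004096 + 0.001681 + 0.595984 = 0.610730 (working shown to 6 dp, full precision carried).
So 1/D = 1.63738, i.e. 1.637 to 3 decimal places.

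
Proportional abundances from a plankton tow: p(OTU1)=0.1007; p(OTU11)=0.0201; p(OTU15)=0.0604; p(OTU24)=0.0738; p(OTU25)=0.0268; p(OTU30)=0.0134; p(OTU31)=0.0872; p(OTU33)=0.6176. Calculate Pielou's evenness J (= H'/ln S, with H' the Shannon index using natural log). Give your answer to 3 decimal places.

0.643

H' = −Σ pᵢ ln pᵢ = −((-0.23117) + (-0.07853) + (-0.16953) + (-0.19235) + (-0.09700) + (-0.05779) + (-0.21273) + (-0.29763)) = 1.33673 (working shown to 5 dp, full precision carried).
With S = 8 species, ln S = 2.07944, so J = 1.33673/2.07944 = 0.64283, i.e. 0.643 to 3 decimal places.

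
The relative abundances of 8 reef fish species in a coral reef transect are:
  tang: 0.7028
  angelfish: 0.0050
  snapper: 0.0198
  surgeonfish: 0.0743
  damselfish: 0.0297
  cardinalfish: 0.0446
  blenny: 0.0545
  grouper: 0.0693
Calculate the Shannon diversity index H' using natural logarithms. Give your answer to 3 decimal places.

Each pᵢ ln pᵢ term (working shown to 5 dp, full precision carried): 0.7028×(-0.35268)=-0.24787, 0.005×(-5.29832)=-0.02649, 0.0198×(-3.92207)=-0.07766, 0.0743×(-2.59964)=-0.19315, 0.0297×(-3.51661)=-0.10444, 0.0446×(-3.11002)=-0.13871, 0.0545×(-2.90955)=-0.15857, 0.0693×(-2.66931)=-0.18498.
Sum = -1.13187, so H' = 1.132.

1.132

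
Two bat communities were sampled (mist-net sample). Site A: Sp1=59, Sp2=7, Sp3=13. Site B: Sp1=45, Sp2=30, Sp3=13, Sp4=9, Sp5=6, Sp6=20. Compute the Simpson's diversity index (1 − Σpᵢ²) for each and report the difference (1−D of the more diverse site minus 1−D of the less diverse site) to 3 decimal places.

Site A: N=79, proportions 0.74684, 0.08861, 0.16456, giving 1−D = 0.40731 (working shown to 5 dp, full precision carried).
Site B: N=123, proportions 0.36585, 0.2439, 0.10569, 0.07317, 0.04878, 0.1626, giving 1−D = 0.76132.
Difference = |0.40731 − 0.76132| = 0.35401, i.e. 0.354 to 3 decimal places.

0.354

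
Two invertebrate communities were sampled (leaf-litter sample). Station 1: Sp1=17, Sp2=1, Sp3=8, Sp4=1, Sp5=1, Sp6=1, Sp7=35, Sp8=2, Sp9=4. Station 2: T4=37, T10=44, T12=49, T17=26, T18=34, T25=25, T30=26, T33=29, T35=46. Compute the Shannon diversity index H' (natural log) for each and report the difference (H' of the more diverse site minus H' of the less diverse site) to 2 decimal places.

Station 1: N=70, proportions 0.2429, 0.0143, 0.1143, 0.0143, 0.0143, 0.0143, 0.5, 0.0286, 0.0571, giving H' = 1.4461 (working shown to 4 dp, full precision carried).
Station 2: N=316, proportions 0.1171, 0.1392, 0.1551, 0.0823, 0.1076, 0.0791, 0.0823, 0.0918, 0.1456, giving H' = 2.1660.
Difference = |1.4461 − 2.1660| = 0.7199, i.e. 0.72 to 2 decimal places.

0.72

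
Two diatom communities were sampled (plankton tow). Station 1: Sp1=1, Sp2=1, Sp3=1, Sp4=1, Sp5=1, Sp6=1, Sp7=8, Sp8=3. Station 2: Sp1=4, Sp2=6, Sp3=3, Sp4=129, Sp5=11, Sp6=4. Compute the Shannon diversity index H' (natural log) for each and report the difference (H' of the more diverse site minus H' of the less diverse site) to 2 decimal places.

Station 1: N=17, proportions 0.05882, 0.05882, 0.05882, 0.05882, 0.05882, 0.05882, 0.47059, 0.17647, giving H' = 1.66078 (working shown to 5 dp, full precision carried).
Station 2: N=157, proportions 0.02548, 0.03822, 0.01911, 0.82166, 0.07006, 0.02548, giving H' = 0.73504.
Difference = |1.66078 − 0.73504| = 0.92574, i.e. 0.93 to 2 decimal places.

0.93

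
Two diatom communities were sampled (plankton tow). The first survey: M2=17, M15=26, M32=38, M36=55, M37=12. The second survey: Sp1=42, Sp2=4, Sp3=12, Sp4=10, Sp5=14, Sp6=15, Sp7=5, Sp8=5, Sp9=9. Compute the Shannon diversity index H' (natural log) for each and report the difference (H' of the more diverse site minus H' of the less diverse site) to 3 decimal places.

0.444

The first survey: N=148, proportions 0.11486, 0.17568, 0.25676, 0.37162, 0.08108, giving H' = 1.47474 (working shown to 5 dp, full precision carried).
The second survey: N=116, proportions 0.36207, 0.03448, 0.10345, 0.08621, 0.12069, 0.12931, 0.0431, 0.0431, 0.07759, giving H' = 1.91903.
Difference = |1.47474 − 1.91903| = 0.44429, i.e. 0.444 to 3 decimal places.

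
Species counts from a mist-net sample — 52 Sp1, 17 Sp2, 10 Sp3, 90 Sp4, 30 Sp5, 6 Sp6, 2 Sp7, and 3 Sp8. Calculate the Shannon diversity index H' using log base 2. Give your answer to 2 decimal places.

2.22

Total N = 52+17+10+90+30+6+2+3 = 210, so the proportions are 0.2476, 0.081, 0.0476, 0.4286, 0.1429, 0.0286, 0.0095, 0.0143 (working shown to 4 dp, full precision carried).
Each pᵢ log₂ pᵢ term: 0.2476×(-2.0138)=-0.4987, 0.081×(-3.6268)=-0.2936, 0.0476×(-4.3923)=-0.2092, 0.4286×(-1.2224)=-0.5239, 0.1429×(-2.8074)=-0.4011, 0.0286×(-5.1293)=-0.1466, 0.0095×(-6.7142)=-0.0639, 0.0143×(-6.1293)=-0.0876.
Sum = -2.2244, so H' = 2.22.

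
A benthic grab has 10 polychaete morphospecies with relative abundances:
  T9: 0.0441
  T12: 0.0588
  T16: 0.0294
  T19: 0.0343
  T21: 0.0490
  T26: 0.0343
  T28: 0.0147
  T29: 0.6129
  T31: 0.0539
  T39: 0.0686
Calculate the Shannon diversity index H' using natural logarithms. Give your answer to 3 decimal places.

Each pᵢ ln pᵢ term (working shown to 5 dp, full precision carried): 0.0441×(-3.12130)=-0.13765, 0.0588×(-2.83361)=-0.16662, 0.0294×(-3.52676)=-0.10369, 0.0343×(-3.37261)=-0.11568, 0.049×(-3.01593)=-0.14778, 0.0343×(-3.37261)=-0.11568, 0.0147×(-4.21991)=-0.06203, 0.6129×(-0.48955)=-0.30005, 0.0539×(-2.92062)=-0.15742, 0.0686×(-2.67946)=-0.18381.
Sum = -1.49041, so H' = 1.490.

1.490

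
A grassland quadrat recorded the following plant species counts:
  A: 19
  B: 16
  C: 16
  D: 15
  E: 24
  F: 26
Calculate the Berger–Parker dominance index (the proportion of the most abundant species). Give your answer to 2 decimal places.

0.22

Total N = 19+16+16+15+24+26 = 116, so the proportions are 0.1638, 0.1379, 0.1379, 0.1293, 0.2069, 0.2241 (working shown to 4 dp, full precision carried).
The largest proportion is 0.2241, i.e. d = 0.22 to 2 decimal places.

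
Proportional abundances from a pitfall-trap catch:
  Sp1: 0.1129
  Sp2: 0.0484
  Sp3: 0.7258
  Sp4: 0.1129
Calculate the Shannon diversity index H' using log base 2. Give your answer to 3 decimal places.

Each pᵢ log₂ pᵢ term (working shown to 5 dp, full precision carried): 0.1129×(-3.14688)=-0.35528, 0.0484×(-4.36885)=-0.21145, 0.7258×(-0.46236)=-0.33558, 0.1129×(-3.14688)=-0.35528.
Sum = -1.25760, so H' = 1.258.

1.258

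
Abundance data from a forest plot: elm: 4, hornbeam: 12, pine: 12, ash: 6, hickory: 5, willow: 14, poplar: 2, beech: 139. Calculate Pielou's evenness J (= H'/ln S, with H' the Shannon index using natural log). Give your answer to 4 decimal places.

Total N = 4+12+12+6+5+14+2+139 = 194, so the proportions are 0.020619, 0.061856, 0.061856, 0.030928, 0.025773, 0.072165, 0.010309, 0.716495 (working shown to 6 dp, full precision carried).
H' = −Σ pᵢ ln pᵢ = −((-0.080032) + (-0.172141) + (-0.172141) + (-0.107508) + (-0.094289) + (-0.189707) + (-0.047162) + (-0.238868)) = 1.101850.
With S = 8 species, ln S = 2.079442, so J = 1.101850/2.079442 = 0.529878, i.e. 0.5299 to 4 decimal places.

0.5299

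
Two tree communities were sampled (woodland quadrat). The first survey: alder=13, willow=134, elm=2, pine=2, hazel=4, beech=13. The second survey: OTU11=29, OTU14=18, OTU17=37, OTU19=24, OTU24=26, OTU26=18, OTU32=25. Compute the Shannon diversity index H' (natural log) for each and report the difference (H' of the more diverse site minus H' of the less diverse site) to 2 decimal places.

The first survey: N=168, proportions 0.0774, 0.7976, 0.0119, 0.0119, 0.0238, 0.0774, giving H' = 0.7709 (working shown to 4 dp, full precision carried).
The second survey: N=177, proportions 0.1638, 0.1017, 0.209, 0.1356, 0.1469, 0.1017, 0.1412, giving H' = 1.9176.
Difference = |0.7709 − 1.9176| = 1.1467, i.e. 1.15 to 2 decimal places.

1.15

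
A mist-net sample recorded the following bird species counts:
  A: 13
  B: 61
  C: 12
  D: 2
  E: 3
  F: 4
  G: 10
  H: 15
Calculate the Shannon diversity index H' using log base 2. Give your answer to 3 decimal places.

2.245

Total N = 13+61+12+2+3+4+10+15 = 120, so the proportions are 0.10833, 0.50833, 0.1, 0.01667, 0.025, 0.03333, 0.08333, 0.125 (working shown to 5 dp, full precision carried).
Each pᵢ log₂ pᵢ term: 0.10833×(-3.20645)=-0.34737, 0.50833×(-0.97615)=-0.49621, 0.1×(-3.32193)=-0.33219, 0.01667×(-5.90689)=-0.09845, 0.025×(-5.32193)=-0.13305, 0.03333×(-4.90689)=-0.16356, 0.08333×(-3.58496)=-0.29875, 0.125×(-3.00000)=-0.37500.
Sum = -2.24458, so H' = 2.245.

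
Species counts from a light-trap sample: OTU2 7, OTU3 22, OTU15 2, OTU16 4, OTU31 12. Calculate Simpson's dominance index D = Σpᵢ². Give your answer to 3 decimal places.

Total N = 7+22+2+4+12 = 47, so the proportions are 0.14894, 0.46809, 0.04255, 0.08511, 0.25532 (working shown to 5 dp, full precision carried).
D = 0.14894² + 0.46809² + 0.04255² + 0.08511² + 0.25532² = 0.02218 + 0.21910 + 0.00181 + 0.00724 + 0.06519 = 0.31553.
To 3 decimal places, D = 0.316.

0.316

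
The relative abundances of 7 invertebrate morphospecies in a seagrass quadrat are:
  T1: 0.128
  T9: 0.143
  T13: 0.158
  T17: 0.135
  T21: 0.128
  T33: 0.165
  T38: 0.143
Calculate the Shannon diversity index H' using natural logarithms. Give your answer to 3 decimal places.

Each pᵢ ln pᵢ term (working shown to 5 dp, full precision carried): 0.128×(-2.05573)=-0.26313, 0.143×(-1.94491)=-0.27812, 0.158×(-1.84516)=-0.29154, 0.135×(-2.00248)=-0.27033, 0.128×(-2.05573)=-0.26313, 0.165×(-1.80181)=-0.29730, 0.143×(-1.94491)=-0.27812.
Sum = -1.94168, so H' = 1.942.

1.942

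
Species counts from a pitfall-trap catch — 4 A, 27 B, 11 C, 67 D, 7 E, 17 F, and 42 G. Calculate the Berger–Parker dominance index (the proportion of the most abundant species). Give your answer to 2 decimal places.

0.38

Total N = 4+27+11+67+7+17+42 = 175, so the proportions are 0.0229, 0.1543, 0.0629, 0.3829, 0.04, 0.0971, 0.24 (working shown to 4 dp, full precision carried).
The largest proportion is 0.3829, i.e. d = 0.38 to 2 decimal places.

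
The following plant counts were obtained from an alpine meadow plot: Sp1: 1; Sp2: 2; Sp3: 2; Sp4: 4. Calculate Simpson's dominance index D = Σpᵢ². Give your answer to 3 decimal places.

0.309

Total N = 1+2+2+4 = 9, so the proportions are 0.11111, 0.22222, 0.22222, 0.44444 (working shown to 5 dp, full precision carried).
D = 0.11111² + 0.22222² + 0.22222² + 0.44444² = 0.01235 + 0.04938 + 0.04938 + 0.19753 = 0.30864.
To 3 decimal places, D = 0.309.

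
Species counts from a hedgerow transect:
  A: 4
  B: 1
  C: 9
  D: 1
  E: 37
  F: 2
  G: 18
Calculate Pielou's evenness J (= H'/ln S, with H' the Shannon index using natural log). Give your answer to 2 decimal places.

0.68

Total N = 4+1+9+1+37+2+18 = 72, so the proportions are 0.0556, 0.0139, 0.125, 0.0139, 0.5139, 0.0278, 0.25 (working shown to 4 dp, full precision carried).
H' = −Σ pᵢ ln pᵢ = −((-0.1606) + (-0.0594) + (-0.2599) + (-0.0594) + (-0.3421) + (-0.0995) + (-0.3466)) = 1.3275.
With S = 7 species, ln S = 1.9459, so J = 1.3275/1.9459 = 0.6822, i.e. 0.68 to 2 decimal places.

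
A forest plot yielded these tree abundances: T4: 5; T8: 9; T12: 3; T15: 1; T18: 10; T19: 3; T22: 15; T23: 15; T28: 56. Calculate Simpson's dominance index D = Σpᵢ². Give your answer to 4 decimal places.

Total N = 5+9+3+1+10+3+15+15+56 = 117, so the proportions are 0.042735, 0.076923, 0.025641, 0.008547, 0.08547, 0.025641, 0.128205, 0.128205, 0.478632 (working shown to 6 dp, full precision carried).
D = 0.042735² + 0.076923² + 0.025641² + 0.008547² + 0.08547² + 0.025641² + 0.128205² + 0.128205² + 0.478632² = 0.001826 + 0.005917 + 0.000657 + 0.000073 + 0.007305 + 0.000657 + 0.016437 + 0.016437 + 0.229089 = 0.278399.
To 4 decimal places, D = 0.2784.

0.2784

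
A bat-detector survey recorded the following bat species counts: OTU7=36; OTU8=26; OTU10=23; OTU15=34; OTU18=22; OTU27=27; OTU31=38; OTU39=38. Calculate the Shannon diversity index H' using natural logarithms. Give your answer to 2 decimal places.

Total N = 36+26+23+34+22+27+38+38 = 244, so the proportions are 0.1475, 0.1066, 0.0943, 0.1393, 0.0902, 0.1107, 0.1557, 0.1557 (working shown to 4 dp, full precision carried).
Each pᵢ ln pᵢ term: 0.1475×(-1.9136)=-0.2823, 0.1066×(-2.2391)=-0.2386, 0.0943×(-2.3617)=-0.2226, 0.1393×(-1.9708)=-0.2746, 0.0902×(-2.4061)=-0.2169, 0.1107×(-2.2013)=-0.2436, 0.1557×(-1.8596)=-0.2896, 0.1557×(-1.8596)=-0.2896.
Sum = -2.0579, so H' = 2.06.

2.06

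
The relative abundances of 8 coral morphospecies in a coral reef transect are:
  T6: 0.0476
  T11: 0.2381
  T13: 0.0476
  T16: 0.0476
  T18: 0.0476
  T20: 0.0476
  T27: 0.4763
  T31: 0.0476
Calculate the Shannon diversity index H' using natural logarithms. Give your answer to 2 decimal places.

Each pᵢ ln pᵢ term (working shown to 4 dp, full precision carried): 0.0476×(-3.0449)=-0.1449, 0.2381×(-1.4351)=-0.3417, 0.0476×(-3.0449)=-0.1449, 0.0476×(-3.0449)=-0.1449, 0.0476×(-3.0449)=-0.1449, 0.0476×(-3.0449)=-0.1449, 0.4763×(-0.7417)=-0.3533, 0.0476×(-3.0449)=-0.1449.
Sum = -1.5646, so H' = 1.56.

1.56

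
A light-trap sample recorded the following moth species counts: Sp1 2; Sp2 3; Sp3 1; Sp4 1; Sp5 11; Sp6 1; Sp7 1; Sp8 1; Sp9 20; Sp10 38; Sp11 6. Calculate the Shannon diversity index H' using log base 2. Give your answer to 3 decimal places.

2.337

Total N = 2+3+1+1+11+1+1+1+20+38+6 = 85, so the proportions are 0.02353, 0.03529, 0.01176, 0.01176, 0.12941, 0.01176, 0.01176, 0.01176, 0.23529, 0.44706, 0.07059 (working shown to 5 dp, full precision carried).
Each pᵢ log₂ pᵢ term: 0.02353×(-5.40939)=-0.12728, 0.03529×(-4.82443)=-0.17027, 0.01176×(-6.40939)=-0.07540, 0.01176×(-6.40939)=-0.07540, 0.12941×(-2.94996)=-0.38176, 0.01176×(-6.40939)=-0.07540, 0.01176×(-6.40939)=-0.07540, 0.01176×(-6.40939)=-0.07540, 0.23529×(-2.08746)=-0.49117, 0.44706×(-1.16146)=-0.51924, 0.07059×(-3.82443)=-0.26996.
Sum = -2.33671, so H' = 2.337.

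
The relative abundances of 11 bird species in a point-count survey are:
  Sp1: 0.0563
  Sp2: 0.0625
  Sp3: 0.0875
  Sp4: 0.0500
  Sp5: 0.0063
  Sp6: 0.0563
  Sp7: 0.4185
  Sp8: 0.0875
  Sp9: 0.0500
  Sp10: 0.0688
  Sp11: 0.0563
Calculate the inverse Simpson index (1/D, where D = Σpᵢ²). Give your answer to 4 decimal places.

4.6807

D = 0.0563² + 0.0625² + 0.0875² + 0.05² + 0.0063² + 0.0563² + 0.4185² + 0.0875² + 0.05² + 0.0688² + 0.0563² = 0.00316969 + 0.00390625 + 0.00765625 + 0.00250000 + 0.00003969 + 0.00316969 + 0.17514225 + 0.00765625 + 0.00250000 + 0.00473344 + 0.00316969 = 0.21364320 (working shown to 8 dp, full precision carried).
So 1/D = 4.680701, i.e. 4.6807 to 4 decimal places.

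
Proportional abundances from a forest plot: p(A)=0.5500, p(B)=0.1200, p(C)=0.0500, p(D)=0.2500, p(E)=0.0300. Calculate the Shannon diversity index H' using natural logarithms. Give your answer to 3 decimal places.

Each pᵢ ln pᵢ term (working shown to 5 dp, full precision carried): 0.55×(-0.59784)=-0.32881, 0.12×(-2.12026)=-0.25443, 0.05×(-2.99573)=-0.14979, 0.25×(-1.38629)=-0.34657, 0.03×(-3.50656)=-0.10520.
Sum = -1.18480, so H' = 1.185.

1.185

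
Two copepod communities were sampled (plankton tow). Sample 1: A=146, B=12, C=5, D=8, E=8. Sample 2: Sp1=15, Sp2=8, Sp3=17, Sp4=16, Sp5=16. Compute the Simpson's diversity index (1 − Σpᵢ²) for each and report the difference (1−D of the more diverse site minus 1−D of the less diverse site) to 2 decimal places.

0.46

Sample 1: N=179, proportions 0.81564, 0.06704, 0.02793, 0.04469, 0.04469, giving 1−D = 0.32546 (working shown to 5 dp, full precision carried).
Sample 2: N=72, proportions 0.20833, 0.11111, 0.23611, 0.22222, 0.22222, giving 1−D = 0.78974.
Difference = |0.32546 − 0.78974| = 0.46428, i.e. 0.46 to 2 decimal places.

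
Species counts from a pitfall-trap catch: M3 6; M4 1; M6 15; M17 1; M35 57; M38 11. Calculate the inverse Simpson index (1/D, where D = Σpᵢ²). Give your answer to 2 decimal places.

2.28

Total N = 6+1+15+1+57+11 = 91, so the proportions are 0.06593, 0.01099, 0.16484, 0.01099, 0.62637, 0.12088 (working shown to 5 dp, full precision carried).
D = 0.06593² + 0.01099² + 0.16484² + 0.01099² + 0.62637² + 0.12088² = 0.00435 + 0.00012 + 0.02717 + 0.00012 + 0.39234 + 0.01461 = 0.43872.
So 1/D = 2.2794, i.e. 2.28 to 2 decimal places.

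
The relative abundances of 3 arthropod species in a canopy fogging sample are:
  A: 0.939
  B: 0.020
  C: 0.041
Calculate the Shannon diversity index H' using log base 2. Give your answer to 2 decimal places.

0.39

Each pᵢ log₂ pᵢ term (working shown to 4 dp, full precision carried): 0.939×(-0.0908)=-0.0853, 0.02×(-5.6439)=-0.1129, 0.041×(-4.6082)=-0.1889.
Sum = -0.3871, so H' = 0.39.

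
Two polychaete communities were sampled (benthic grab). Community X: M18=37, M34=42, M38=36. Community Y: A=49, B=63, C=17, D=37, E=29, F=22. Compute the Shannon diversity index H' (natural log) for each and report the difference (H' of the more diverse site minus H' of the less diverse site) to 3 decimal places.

0.601

Community X: N=115, proportions 0.32174, 0.36522, 0.31304, giving H' = 1.09630 (working shown to 5 dp, full precision carried).
Community Y: N=217, proportions 0.22581, 0.29032, 0.07834, 0.17051, 0.13364, 0.10138, giving H' = 1.69723.
Difference = |1.09630 − 1.69723| = 0.60093, i.e. 0.601 to 3 decimal places.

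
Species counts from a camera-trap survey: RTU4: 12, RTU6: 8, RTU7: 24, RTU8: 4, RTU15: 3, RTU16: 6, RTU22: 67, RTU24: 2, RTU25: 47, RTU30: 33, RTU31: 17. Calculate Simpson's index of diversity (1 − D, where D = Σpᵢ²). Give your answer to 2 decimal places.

Total N = 12+8+24+4+3+6+67+2+47+33+17 = 223, so the proportions are 0.0538, 0.0359, 0.1076, 0.0179, 0.0135, 0.0269, 0.3004, 0.009, 0.2108, 0.148, 0.0762 (working shown to 4 dp, full precision carried).
D = 0.0538² + 0.0359² + 0.1076² + 0.0179² + 0.0135² + 0.0269² + 0.3004² + 0.009² + 0.2108² + 0.148² + 0.0762² = 0.0029 + 0.0013 + 0.0116 + 0.0003 + 0.0002 + 0.0007 + 0.0903 + 0.0001 + 0.0444 + 0.0219 + 0.0058 = 0.1795.
So 1 − D = 0.8205, i.e. 0.82 to 2 decimal places.

0.82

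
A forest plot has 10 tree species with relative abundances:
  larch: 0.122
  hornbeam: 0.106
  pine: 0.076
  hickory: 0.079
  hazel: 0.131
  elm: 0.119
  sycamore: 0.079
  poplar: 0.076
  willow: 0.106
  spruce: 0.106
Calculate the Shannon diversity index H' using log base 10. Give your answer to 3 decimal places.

0.991

Each pᵢ log₁₀ pᵢ term (working shown to 5 dp, full precision carried): 0.122×(-0.91364)=-0.11146, 0.106×(-0.97469)=-0.10332, 0.076×(-1.11919)=-0.08506, 0.079×(-1.10237)=-0.08709, 0.131×(-0.88273)=-0.11564, 0.119×(-0.92445)=-0.11001, 0.079×(-1.10237)=-0.08709, 0.076×(-1.11919)=-0.08506, 0.106×(-0.97469)=-0.10332, 0.106×(-0.97469)=-0.10332.
Sum = -0.99136, so H' = 0.991.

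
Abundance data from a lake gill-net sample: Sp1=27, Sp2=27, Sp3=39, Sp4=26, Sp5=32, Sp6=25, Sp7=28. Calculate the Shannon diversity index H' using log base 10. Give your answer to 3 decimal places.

Total N = 27+27+39+26+32+25+28 = 204, so the proportions are 0.13235, 0.13235, 0.19118, 0.12745, 0.15686, 0.12255, 0.13725 (working shown to 5 dp, full precision carried).
Each pᵢ log₁₀ pᵢ term: 0.13235×(-0.87827)=-0.11624, 0.13235×(-0.87827)=-0.11624, 0.19118×(-0.71857)=-0.13737, 0.12745×(-0.89466)=-0.11402, 0.15686×(-0.80448)=-0.12619, 0.12255×(-0.91169)=-0.11173, 0.13725×(-0.86247)=-0.11838.
Sum = -0.84018, so H' = 0.840.

0.840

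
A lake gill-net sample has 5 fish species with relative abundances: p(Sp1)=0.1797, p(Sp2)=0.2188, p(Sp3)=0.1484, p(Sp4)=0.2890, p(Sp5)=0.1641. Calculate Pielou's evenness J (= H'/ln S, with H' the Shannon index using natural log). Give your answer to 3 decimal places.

0.981

H' = −Σ pᵢ ln pᵢ = −((-0.30845) + (-0.33249) + (-0.28312) + (-0.35874) + (-0.29657)) = 1.57938 (working shown to 5 dp, full precision carried).
With S = 5 species, ln S = 1.60944, so J = 1.57938/1.60944 = 0.98132, i.e. 0.981 to 3 decimal places.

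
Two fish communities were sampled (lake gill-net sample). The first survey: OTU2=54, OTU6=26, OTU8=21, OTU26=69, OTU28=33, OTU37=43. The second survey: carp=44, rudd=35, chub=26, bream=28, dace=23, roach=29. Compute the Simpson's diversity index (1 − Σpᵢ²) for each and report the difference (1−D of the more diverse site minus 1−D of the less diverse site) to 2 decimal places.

The first survey: N=246, proportions 0.21951, 0.10569, 0.08537, 0.28049, 0.13415, 0.1748, giving 1−D = 0.80613 (working shown to 5 dp, full precision carried).
The second survey: N=185, proportions 0.23784, 0.18919, 0.14054, 0.15135, 0.12432, 0.15676, giving 1−D = 0.82495.
Difference = |0.80613 − 0.82495| = 0.01882, i.e. 0.02 to 2 decimal places.

0.02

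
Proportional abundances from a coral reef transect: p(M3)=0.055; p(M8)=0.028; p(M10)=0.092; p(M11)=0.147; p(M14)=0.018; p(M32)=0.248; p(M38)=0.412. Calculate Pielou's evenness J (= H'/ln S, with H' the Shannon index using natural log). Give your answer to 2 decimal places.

H' = −Σ pᵢ ln pᵢ = −((-0.1595) + (-0.1001) + (-0.2195) + (-0.2818) + (-0.0723) + (-0.3458) + (-0.3653)) = 1.5444 (working shown to 4 dp, full precision carried).
With S = 7 species, ln S = 1.9459, so J = 1.5444/1.9459 = 0.7937, i.e. 0.79 to 2 decimal places.

0.79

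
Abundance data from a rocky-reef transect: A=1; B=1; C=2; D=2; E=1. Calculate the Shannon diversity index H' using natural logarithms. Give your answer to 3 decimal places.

1.550

Total N = 1+1+2+2+1 = 7, so the proportions are 0.14286, 0.14286, 0.28571, 0.28571, 0.14286 (working shown to 5 dp, full precision carried).
Each pᵢ ln pᵢ term: 0.14286×(-1.94591)=-0.27799, 0.14286×(-1.94591)=-0.27799, 0.28571×(-1.25276)=-0.35793, 0.28571×(-1.25276)=-0.35793, 0.14286×(-1.94591)=-0.27799.
Sum = -1.54983, so H' = 1.550.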